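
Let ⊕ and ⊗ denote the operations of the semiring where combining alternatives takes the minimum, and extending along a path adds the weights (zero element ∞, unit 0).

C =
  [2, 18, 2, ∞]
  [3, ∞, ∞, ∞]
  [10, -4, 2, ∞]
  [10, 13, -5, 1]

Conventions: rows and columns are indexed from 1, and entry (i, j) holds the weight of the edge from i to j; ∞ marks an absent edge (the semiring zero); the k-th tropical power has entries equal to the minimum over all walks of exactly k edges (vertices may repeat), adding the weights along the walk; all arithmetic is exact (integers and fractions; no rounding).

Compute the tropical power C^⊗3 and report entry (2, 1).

C^⊗2:
  [4, -2, 4, ∞]
  [5, 21, 5, ∞]
  [-1, -2, 4, ∞]
  [5, -9, -4, 2]
C^⊗3:
  [1, 0, 6, ∞]
  [7, 1, 7, ∞]
  [1, 0, 1, ∞]
  [-6, -8, -3, 3]
Key observation: the optimum is the walk 2->1->1->1, with weight 3 + 2 + 2 = 7.
Optimal value attained by: walk 2->1->1->1.
Answer: (C^⊗3)[2][1] = 7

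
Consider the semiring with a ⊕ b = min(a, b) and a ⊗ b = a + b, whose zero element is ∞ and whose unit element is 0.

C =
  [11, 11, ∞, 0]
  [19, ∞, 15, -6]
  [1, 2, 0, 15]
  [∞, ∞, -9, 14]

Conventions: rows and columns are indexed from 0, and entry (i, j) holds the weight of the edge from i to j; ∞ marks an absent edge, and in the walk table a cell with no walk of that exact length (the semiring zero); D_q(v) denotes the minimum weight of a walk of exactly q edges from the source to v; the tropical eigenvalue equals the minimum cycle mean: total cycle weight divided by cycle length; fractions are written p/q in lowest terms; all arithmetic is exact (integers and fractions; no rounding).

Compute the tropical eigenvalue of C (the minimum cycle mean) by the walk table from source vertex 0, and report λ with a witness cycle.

q=0: [0, ∞, ∞, ∞]
q=1: [11, 11, ∞, 0]
q=2: [22, 22, -9, 5]
q=3: [-8, -7, -9, 6]
q=4: [-8, -7, -9, -13]
Optimal cycle mean attained by: cycle 1->3->2->1, total (-6) + (-9) + 2, length 3.
Answer: λ = -13/3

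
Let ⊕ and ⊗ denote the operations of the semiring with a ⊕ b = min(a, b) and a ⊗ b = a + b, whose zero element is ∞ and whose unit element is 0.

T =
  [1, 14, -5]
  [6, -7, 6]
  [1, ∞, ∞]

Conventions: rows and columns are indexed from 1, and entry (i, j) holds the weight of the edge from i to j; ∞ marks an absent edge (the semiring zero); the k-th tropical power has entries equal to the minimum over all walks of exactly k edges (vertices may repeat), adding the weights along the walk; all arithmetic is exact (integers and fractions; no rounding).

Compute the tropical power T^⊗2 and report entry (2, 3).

T^⊗2:
  [-4, 7, -4]
  [-1, -14, -1]
  [2, 15, -4]
Key observation: the optimum is the walk 2->2->3, with weight (-7) + 6 = -1.
Optimal value attained by: walk 2->2->3.
Answer: (T^⊗2)[2][3] = -1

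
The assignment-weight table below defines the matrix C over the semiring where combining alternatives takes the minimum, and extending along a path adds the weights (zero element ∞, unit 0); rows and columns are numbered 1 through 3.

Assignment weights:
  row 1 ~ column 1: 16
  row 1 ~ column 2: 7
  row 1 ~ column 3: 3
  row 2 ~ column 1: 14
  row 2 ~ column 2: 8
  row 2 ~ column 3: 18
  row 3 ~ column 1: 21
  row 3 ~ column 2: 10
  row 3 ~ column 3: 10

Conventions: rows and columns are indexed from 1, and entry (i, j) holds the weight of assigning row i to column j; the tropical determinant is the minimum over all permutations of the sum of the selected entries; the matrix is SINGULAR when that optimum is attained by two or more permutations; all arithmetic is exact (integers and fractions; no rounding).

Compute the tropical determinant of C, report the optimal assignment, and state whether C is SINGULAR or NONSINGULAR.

σ = (1, 2, 3): 16 + 8 + 10 = 34
σ = (1, 3, 2): 16 + 18 + 10 = 44
σ = (2, 1, 3): 7 + 14 + 10 = 31
σ = (2, 3, 1): 7 + 18 + 21 = 46
σ = (3, 1, 2): 3 + 14 + 10 = 27
σ = (3, 2, 1): 3 + 8 + 21 = 32
Optimal value attained by: σ = (3, 1, 2).
Answer: det⊕(C) = 27; verdict: NONSINGULAR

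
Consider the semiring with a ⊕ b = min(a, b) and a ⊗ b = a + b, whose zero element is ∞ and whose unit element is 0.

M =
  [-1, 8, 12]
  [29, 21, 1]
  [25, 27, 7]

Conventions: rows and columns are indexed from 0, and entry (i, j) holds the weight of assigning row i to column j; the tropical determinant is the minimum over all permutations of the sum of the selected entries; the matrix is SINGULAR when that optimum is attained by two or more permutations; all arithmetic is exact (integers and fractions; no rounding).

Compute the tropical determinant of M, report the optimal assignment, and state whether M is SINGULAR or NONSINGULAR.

σ = (0, 1, 2): (-1) + 21 + 7 = 27
σ = (0, 2, 1): (-1) + 1 + 27 = 27
σ = (1, 0, 2): 8 + 29 + 7 = 44
σ = (1, 2, 0): 8 + 1 + 25 = 34
σ = (2, 0, 1): 12 + 29 + 27 = 68
σ = (2, 1, 0): 12 + 21 + 25 = 58
Optimal value attained by: σ = (0, 1, 2).
Answer: det⊕(M) = 27; verdict: SINGULAR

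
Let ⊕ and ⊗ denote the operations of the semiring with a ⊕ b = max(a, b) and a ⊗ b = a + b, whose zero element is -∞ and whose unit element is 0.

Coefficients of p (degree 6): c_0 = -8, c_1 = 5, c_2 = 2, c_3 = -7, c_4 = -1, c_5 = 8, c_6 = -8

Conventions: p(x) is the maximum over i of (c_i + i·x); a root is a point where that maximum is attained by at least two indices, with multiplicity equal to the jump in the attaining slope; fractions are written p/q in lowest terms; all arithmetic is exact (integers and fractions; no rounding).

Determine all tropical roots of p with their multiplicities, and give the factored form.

hull edge (i=0, c=-8) to (i=1, c=5): slope 13, span 1
hull edge (i=1, c=5) to (i=5, c=8): slope 3/4, span 4
hull edge (i=5, c=8) to (i=6, c=-8): slope -16, span 1
Factored form: p(x) = -8 ⊗ (x ⊕ (-13)) ⊗ (x ⊕ (-3/4)) ⊗ (x ⊕ (-3/4)) ⊗ (x ⊕ (-3/4)) ⊗ (x ⊕ (-3/4)) ⊗ (x ⊕ 16)
Answer: roots = -13 (mult 1), -3/4 (mult 4), 16 (mult 1)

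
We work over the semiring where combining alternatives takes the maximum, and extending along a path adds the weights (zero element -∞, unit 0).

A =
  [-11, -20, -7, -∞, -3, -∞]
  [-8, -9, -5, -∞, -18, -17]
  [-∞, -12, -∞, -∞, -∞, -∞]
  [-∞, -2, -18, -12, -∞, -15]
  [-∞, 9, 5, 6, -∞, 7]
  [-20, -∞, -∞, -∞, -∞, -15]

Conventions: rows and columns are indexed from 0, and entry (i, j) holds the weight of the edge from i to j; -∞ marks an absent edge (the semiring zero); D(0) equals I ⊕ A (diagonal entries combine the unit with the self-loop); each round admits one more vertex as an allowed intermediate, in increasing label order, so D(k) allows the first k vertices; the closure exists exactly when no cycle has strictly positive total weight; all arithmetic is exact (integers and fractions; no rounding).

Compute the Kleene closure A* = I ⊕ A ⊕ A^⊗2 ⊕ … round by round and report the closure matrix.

D(0):
  [0, -20, -7, -∞, -3, -∞]
  [-8, 0, -5, -∞, -18, -17]
  [-∞, -12, 0, -∞, -∞, -∞]
  [-∞, -2, -18, 0, -∞, -15]
  [-∞, 9, 5, 6, 0, 7]
  [-20, -∞, -∞, -∞, -∞, 0]
D(1):
  [0, -20, -7, -∞, -3, -∞]
  [-8, 0, -5, -∞, -11, -17]
  [-∞, -12, 0, -∞, -∞, -∞]
  [-∞, -2, -18, 0, -∞, -15]
  [-∞, 9, 5, 6, 0, 7]
  [-20, -40, -27, -∞, -23, 0]
D(2):
  [0, -20, -7, -∞, -3, -37]
  [-8, 0, -5, -∞, -11, -17]
  [-20, -12, 0, -∞, -23, -29]
  [-10, -2, -7, 0, -13, -15]
  [1, 9, 5, 6, 0, 7]
  [-20, -40, -27, -∞, -23, 0]
D(3):
  [0, -19, -7, -∞, -3, -36]
  [-8, 0, -5, -∞, -11, -17]
  [-20, -12, 0, -∞, -23, -29]
  [-10, -2, -7, 0, -13, -15]
  [1, 9, 5, 6, 0, 7]
  [-20, -39, -27, -∞, -23, 0]
D(4):
  [0, -19, -7, -∞, -3, -36]
  [-8, 0, -5, -∞, -11, -17]
  [-20, -12, 0, -∞, -23, -29]
  [-10, -2, -7, 0, -13, -15]
  [1, 9, 5, 6, 0, 7]
  [-20, -39, -27, -∞, -23, 0]
D(5):
  [0, 6, 2, 3, -3, 4]
  [-8, 0, -5, -5, -11, -4]
  [-20, -12, 0, -17, -23, -16]
  [-10, -2, -7, 0, -13, -6]
  [1, 9, 5, 6, 0, 7]
  [-20, -14, -18, -17, -23, 0]
D(6):
  [0, 6, 2, 3, -3, 4]
  [-8, 0, -5, -5, -11, -4]
  [-20, -12, 0, -17, -23, -16]
  [-10, -2, -7, 0, -13, -6]
  [1, 9, 5, 6, 0, 7]
  [-20, -14, -18, -17, -23, 0]
Answer: A* = [[0, 6, 2, 3, -3, 4], [-8, 0, -5, -5, -11, -4], [-20, -12, 0, -17, -23, -16], [-10, -2, -7, 0, -13, -6], [1, 9, 5, 6, 0, 7], [-20, -14, -18, -17, -23, 0]]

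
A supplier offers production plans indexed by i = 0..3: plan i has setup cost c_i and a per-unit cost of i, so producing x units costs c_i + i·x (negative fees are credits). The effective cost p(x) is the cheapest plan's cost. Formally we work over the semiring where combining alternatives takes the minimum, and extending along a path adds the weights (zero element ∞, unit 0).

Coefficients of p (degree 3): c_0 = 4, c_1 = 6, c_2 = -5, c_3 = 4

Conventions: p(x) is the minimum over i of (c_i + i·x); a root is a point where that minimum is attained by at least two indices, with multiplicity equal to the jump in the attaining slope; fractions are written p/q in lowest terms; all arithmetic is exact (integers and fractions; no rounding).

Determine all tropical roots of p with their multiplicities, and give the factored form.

hull edge (i=0, c=4) to (i=2, c=-5): slope -9/2, span 2
hull edge (i=2, c=-5) to (i=3, c=4): slope 9, span 1
Factored form: p(x) = 4 ⊗ (x ⊕ (-9)) ⊗ (x ⊕ 9/2) ⊗ (x ⊕ 9/2)
Answer: roots = -9 (mult 1), 9/2 (mult 2)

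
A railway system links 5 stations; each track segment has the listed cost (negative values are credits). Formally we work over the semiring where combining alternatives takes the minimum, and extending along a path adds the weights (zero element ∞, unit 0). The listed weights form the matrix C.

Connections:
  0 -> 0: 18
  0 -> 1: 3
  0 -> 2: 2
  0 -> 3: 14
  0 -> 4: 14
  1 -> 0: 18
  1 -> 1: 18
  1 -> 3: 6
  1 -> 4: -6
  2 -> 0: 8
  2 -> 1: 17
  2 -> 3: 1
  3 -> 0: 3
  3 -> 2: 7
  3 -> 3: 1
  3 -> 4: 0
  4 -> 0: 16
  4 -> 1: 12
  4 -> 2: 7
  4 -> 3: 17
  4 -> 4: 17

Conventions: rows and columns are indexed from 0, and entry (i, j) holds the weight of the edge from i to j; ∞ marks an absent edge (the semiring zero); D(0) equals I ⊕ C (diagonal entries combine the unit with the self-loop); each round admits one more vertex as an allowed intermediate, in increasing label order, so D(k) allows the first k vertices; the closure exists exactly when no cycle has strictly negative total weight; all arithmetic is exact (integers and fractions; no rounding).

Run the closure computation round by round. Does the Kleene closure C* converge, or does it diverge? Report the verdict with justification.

D(0):
  [0, 3, 2, 14, 14]
  [18, 0, ∞, 6, -6]
  [8, 17, 0, 1, ∞]
  [3, ∞, 7, 0, 0]
  [16, 12, 7, 17, 0]
D(1):
  [0, 3, 2, 14, 14]
  [18, 0, 20, 6, -6]
  [8, 11, 0, 1, 22]
  [3, 6, 5, 0, 0]
  [16, 12, 7, 17, 0]
D(2):
  [0, 3, 2, 9, -3]
  [18, 0, 20, 6, -6]
  [8, 11, 0, 1, 5]
  [3, 6, 5, 0, 0]
  [16, 12, 7, 17, 0]
D(3):
  [0, 3, 2, 3, -3]
  [18, 0, 20, 6, -6]
  [8, 11, 0, 1, 5]
  [3, 6, 5, 0, 0]
  [15, 12, 7, 8, 0]
D(4):
  [0, 3, 2, 3, -3]
  [9, 0, 11, 6, -6]
  [4, 7, 0, 1, 1]
  [3, 6, 5, 0, 0]
  [11, 12, 7, 8, 0]
D(5):
  [0, 3, 2, 3, -3]
  [5, 0, 1, 2, -6]
  [4, 7, 0, 1, 1]
  [3, 6, 5, 0, 0]
  [11, 12, 7, 8, 0]
Key observation: every diagonal entry stays at the unit through all rounds, so no improving cycle exists.
Answer: CONVERGES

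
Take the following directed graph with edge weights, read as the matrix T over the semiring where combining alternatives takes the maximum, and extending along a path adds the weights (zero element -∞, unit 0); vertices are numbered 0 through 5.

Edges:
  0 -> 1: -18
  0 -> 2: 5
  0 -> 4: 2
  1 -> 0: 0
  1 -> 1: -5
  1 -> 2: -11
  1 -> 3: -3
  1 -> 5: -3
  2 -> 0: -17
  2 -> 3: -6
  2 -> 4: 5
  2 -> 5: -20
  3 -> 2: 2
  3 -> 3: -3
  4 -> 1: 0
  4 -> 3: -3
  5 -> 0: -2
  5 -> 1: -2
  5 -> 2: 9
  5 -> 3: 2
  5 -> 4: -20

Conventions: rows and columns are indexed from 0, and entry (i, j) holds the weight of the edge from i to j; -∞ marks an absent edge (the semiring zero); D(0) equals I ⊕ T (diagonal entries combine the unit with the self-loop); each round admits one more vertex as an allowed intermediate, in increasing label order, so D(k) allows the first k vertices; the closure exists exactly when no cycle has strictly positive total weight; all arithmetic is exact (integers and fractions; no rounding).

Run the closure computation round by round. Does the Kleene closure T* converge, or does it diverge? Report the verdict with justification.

D(0):
  [0, -18, 5, -∞, 2, -∞]
  [0, 0, -11, -3, -∞, -3]
  [-17, -∞, 0, -6, 5, -20]
  [-∞, -∞, 2, 0, -∞, -∞]
  [-∞, 0, -∞, -3, 0, -∞]
  [-2, -2, 9, 2, -20, 0]
D(1):
  [0, -18, 5, -∞, 2, -∞]
  [0, 0, 5, -3, 2, -3]
  [-17, -35, 0, -6, 5, -20]
  [-∞, -∞, 2, 0, -∞, -∞]
  [-∞, 0, -∞, -3, 0, -∞]
  [-2, -2, 9, 2, 0, 0]
Detection: at round 2, diagonal entry (4, 4) turns strictly positive.
Key observation: the cycle 4->1->0->4 has total weight 0 + 0 + 2, which is strictly positive.
Answer: DIVERGES — positive cycle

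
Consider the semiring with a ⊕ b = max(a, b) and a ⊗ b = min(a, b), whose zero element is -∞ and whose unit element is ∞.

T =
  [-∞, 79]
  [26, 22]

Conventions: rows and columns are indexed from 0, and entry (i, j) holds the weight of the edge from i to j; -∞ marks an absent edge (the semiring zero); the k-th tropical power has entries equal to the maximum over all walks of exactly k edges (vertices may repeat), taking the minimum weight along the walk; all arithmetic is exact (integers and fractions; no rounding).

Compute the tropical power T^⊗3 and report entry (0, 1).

T^⊗2:
  [26, 22]
  [22, 26]
T^⊗3:
  [22, 26]
  [26, 22]
Key observation: the optimum is the walk 0->1->0->1, with weight 79 min 26 min 79 = 26.
Optimal value attained by: walk 0->1->0->1.
Answer: (T^⊗3)[0][1] = 26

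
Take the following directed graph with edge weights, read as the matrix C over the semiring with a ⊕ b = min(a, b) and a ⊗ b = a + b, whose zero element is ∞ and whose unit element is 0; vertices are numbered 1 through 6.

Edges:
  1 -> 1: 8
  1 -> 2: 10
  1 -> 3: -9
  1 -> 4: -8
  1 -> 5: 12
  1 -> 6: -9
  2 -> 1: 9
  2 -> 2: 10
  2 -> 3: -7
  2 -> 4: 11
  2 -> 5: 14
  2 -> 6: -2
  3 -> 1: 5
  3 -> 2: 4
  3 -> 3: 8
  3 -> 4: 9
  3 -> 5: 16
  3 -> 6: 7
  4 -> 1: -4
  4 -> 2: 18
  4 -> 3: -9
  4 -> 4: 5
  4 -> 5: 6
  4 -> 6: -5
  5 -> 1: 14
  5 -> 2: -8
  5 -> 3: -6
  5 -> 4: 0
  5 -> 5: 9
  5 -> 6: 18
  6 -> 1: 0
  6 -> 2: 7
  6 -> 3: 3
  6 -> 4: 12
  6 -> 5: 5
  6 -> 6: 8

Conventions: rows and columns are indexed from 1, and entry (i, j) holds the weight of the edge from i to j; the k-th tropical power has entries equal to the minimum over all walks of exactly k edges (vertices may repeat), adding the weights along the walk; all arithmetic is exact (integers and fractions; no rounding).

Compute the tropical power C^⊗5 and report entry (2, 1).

C^⊗2:
  [-12, -5, -17, -3, -4, -13]
  [-2, -3, 0, 1, 3, 0]
  [5, 8, -4, -3, 12, -4]
  [-5, -5, -13, -12, 0, -13]
  [-4, -2, -15, 3, 6, -10]
  [8, -3, -9, -8, 12, -9]
C^⊗3:
  [-13, -13, -21, -20, -8, -21]
  [-3, -5, -11, -10, 5, -11]
  [-7, 0, -12, -3, 1, -8]
  [-16, -9, -21, -13, -8, -17]
  [-10, -11, -13, -12, -5, -13]
  [-12, -5, -17, -3, -4, -13]
C^⊗4:
  [-24, -17, -29, -21, -16, -25]
  [-14, -7, -19, -11, -6, -15]
  [-8, -8, -16, -15, -3, -16]
  [-17, -17, -25, -24, -12, -25]
  [-16, -13, -21, -18, -8, -19]
  [-13, -13, -21, -20, -8, -21]
C^⊗5:
  [-25, -25, -33, -32, -20, -33]
  [-15, -15, -23, -22, -10, -23]
  [-19, -12, -24, -16, -11, -20]
  [-28, -21, -33, -25, -20, -29]
  [-22, -17, -27, -24, -14, -25]
  [-24, -17, -29, -21, -16, -25]
Key observation: the optimum is the walk 2->1->4->1->4->1, with weight 9 + (-8) + (-4) + (-8) + (-4) = -15.
Optimal value attained by: walk 2->1->4->1->4->1.
Answer: (C^⊗5)[2][1] = -15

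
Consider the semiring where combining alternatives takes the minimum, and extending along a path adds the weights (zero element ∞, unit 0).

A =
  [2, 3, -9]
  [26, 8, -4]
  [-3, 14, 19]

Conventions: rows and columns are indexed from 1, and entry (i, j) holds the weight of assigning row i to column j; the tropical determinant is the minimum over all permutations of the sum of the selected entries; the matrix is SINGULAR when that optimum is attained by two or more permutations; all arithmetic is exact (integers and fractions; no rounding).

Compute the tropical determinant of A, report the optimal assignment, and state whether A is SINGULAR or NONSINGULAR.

σ = (1, 2, 3): 2 + 8 + 19 = 29
σ = (1, 3, 2): 2 + (-4) + 14 = 12
σ = (2, 1, 3): 3 + 26 + 19 = 48
σ = (2, 3, 1): 3 + (-4) + (-3) = -4
σ = (3, 1, 2): (-9) + 26 + 14 = 31
σ = (3, 2, 1): (-9) + 8 + (-3) = -4
Optimal value attained by: σ = (2, 3, 1).
Answer: det⊕(A) = -4; verdict: SINGULAR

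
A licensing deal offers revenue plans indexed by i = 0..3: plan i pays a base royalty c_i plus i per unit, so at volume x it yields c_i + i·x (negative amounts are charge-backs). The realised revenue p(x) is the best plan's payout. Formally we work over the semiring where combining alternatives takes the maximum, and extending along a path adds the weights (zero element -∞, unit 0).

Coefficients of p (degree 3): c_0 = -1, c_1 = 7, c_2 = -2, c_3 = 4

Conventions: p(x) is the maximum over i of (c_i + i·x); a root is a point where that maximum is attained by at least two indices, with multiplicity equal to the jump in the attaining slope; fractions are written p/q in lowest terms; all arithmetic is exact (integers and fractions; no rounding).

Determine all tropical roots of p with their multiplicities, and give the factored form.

hull edge (i=0, c=-1) to (i=1, c=7): slope 8, span 1
hull edge (i=1, c=7) to (i=3, c=4): slope -3/2, span 2
Factored form: p(x) = 4 ⊗ (x ⊕ (-8)) ⊗ (x ⊕ 3/2) ⊗ (x ⊕ 3/2)
Answer: roots = -8 (mult 1), 3/2 (mult 2)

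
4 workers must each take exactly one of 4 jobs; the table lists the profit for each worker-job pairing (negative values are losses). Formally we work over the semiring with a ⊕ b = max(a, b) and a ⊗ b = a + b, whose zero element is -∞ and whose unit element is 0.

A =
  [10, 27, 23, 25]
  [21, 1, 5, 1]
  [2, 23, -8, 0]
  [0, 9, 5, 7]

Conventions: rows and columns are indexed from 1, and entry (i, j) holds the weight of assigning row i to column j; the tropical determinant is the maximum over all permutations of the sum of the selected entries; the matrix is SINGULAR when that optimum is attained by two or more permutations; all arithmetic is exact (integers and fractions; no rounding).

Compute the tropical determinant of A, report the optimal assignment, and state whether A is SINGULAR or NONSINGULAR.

σ = (1, 2, 3, 4): 10 + 1 + (-8) + 7 = 10
σ = (1, 2, 4, 3): 10 + 1 + 0 + 5 = 16
σ = (1, 3, 2, 4): 10 + 5 + 23 + 7 = 45
σ = (1, 3, 4, 2): 10 + 5 + 0 + 9 = 24
σ = (1, 4, 2, 3): 10 + 1 + 23 + 5 = 39
σ = (1, 4, 3, 2): 10 + 1 + (-8) + 9 = 12
σ = (2, 1, 3, 4): 27 + 21 + (-8) + 7 = 47
σ = (2, 1, 4, 3): 27 + 21 + 0 + 5 = 53
σ = (2, 3, 1, 4): 27 + 5 + 2 + 7 = 41
σ = (2, 3, 4, 1): 27 + 5 + 0 + 0 = 32
σ = (2, 4, 1, 3): 27 + 1 + 2 + 5 = 35
σ = (2, 4, 3, 1): 27 + 1 + (-8) + 0 = 20
σ = (3, 1, 2, 4): 23 + 21 + 23 + 7 = 74
σ = (3, 1, 4, 2): 23 + 21 + 0 + 9 = 53
σ = (3, 2, 1, 4): 23 + 1 + 2 + 7 = 33
σ = (3, 2, 4, 1): 23 + 1 + 0 + 0 = 24
σ = (3, 4, 1, 2): 23 + 1 + 2 + 9 = 35
σ = (3, 4, 2, 1): 23 + 1 + 23 + 0 = 47
σ = (4, 1, 2, 3): 25 + 21 + 23 + 5 = 74
σ = (4, 1, 3, 2): 25 + 21 + (-8) + 9 = 47
σ = (4, 2, 1, 3): 25 + 1 + 2 + 5 = 33
σ = (4, 2, 3, 1): 25 + 1 + (-8) + 0 = 18
σ = (4, 3, 1, 2): 25 + 5 + 2 + 9 = 41
σ = (4, 3, 2, 1): 25 + 5 + 23 + 0 = 53
Optimal value attained by: σ = (3, 1, 2, 4).
Answer: det⊕(A) = 74; verdict: SINGULAR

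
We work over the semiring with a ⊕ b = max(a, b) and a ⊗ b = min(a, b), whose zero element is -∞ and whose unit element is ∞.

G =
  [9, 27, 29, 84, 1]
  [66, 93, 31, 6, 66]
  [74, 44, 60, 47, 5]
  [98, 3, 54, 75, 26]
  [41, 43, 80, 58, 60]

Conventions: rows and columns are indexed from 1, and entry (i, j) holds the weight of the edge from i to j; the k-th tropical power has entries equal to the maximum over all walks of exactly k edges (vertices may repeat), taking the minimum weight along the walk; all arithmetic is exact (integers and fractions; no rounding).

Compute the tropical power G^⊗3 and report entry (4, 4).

G^⊗2:
  [84, 29, 54, 75, 27]
  [66, 93, 66, 66, 66]
  [60, 44, 60, 74, 44]
  [75, 44, 54, 84, 26]
  [74, 44, 60, 58, 60]
G^⊗3:
  [75, 44, 54, 84, 29]
  [66, 93, 66, 66, 66]
  [74, 44, 60, 74, 44]
  [84, 44, 54, 75, 44]
  [60, 44, 60, 74, 60]
Key observation: the optimum is the walk 4->1->4->4, with weight 98 min 84 min 75 = 75.
Optimal value attained by: walk 4->1->4->4.
Answer: (G^⊗3)[4][4] = 75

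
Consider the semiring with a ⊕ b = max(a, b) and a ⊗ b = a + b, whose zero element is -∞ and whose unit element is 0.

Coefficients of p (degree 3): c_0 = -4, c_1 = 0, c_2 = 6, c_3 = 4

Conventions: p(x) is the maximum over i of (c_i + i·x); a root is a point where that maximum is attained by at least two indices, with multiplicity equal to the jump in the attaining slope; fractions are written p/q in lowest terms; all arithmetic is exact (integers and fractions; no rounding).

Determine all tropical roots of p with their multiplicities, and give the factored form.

hull edge (i=0, c=-4) to (i=2, c=6): slope 5, span 2
hull edge (i=2, c=6) to (i=3, c=4): slope -2, span 1
Factored form: p(x) = 4 ⊗ (x ⊕ (-5)) ⊗ (x ⊕ (-5)) ⊗ (x ⊕ 2)
Answer: roots = -5 (mult 2), 2 (mult 1)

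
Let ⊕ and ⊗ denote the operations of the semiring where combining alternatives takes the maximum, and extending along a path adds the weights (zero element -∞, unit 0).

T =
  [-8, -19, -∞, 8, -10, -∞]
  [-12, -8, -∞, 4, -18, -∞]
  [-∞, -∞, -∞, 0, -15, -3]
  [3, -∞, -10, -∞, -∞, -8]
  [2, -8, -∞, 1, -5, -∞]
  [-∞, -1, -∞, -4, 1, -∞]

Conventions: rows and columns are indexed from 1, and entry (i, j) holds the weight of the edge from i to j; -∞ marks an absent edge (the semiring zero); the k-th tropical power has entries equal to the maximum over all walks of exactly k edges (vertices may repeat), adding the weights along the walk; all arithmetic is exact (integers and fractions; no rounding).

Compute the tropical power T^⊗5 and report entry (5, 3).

T^⊗2:
  [11, -18, -2, 0, -15, 0]
  [7, -16, -6, -4, -22, -4]
  [3, -4, -10, -7, -2, -8]
  [-5, -9, -∞, 11, -7, -13]
  [4, -13, -9, 10, -8, -7]
  [3, -7, -14, 3, -4, -12]
T^⊗3:
  [3, -1, -10, 19, 1, -5]
  [-1, -5, -14, 15, -3, -9]
  [0, -9, -17, 11, -7, -13]
  [14, -14, 1, 3, -12, 3]
  [13, -8, 0, 12, -6, 2]
  [6, -12, -7, 11, -7, -5]
T^⊗4:
  [22, -6, 9, 11, -4, 11]
  [18, -10, 5, 7, -8, 7]
  [14, -14, 1, 8, -10, 3]
  [6, 2, -7, 22, 4, -2]
  [15, 1, 2, 21, 3, 4]
  [14, -6, 1, 14, -4, 3]
T^⊗5:
  [14, 10, 1, 30, 12, 6]
  [10, 6, -3, 26, 8, 2]
  [11, 2, -2, 22, 4, 0]
  [25, -3, 12, 14, -1, 14]
  [24, 3, 11, 23, 5, 13]
  [17, 2, 4, 22, 4, 6]
Key observation: the optimum is the walk 5->1->4->1->4->3, with weight 2 + 8 + 3 + 8 + (-10) = 11.
Optimal value attained by: walk 5->1->4->1->4->3.
Answer: (T^⊗5)[5][3] = 11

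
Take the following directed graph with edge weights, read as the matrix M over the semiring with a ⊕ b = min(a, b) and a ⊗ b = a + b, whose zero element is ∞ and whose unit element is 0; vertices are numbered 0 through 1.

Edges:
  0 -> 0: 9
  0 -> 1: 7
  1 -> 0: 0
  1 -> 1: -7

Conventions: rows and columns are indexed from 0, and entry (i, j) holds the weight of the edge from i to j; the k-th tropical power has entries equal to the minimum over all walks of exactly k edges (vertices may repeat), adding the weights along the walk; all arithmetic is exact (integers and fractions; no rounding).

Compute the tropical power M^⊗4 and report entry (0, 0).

M^⊗2:
  [7, 0]
  [-7, -14]
M^⊗3:
  [0, -7]
  [-14, -21]
M^⊗4:
  [-7, -14]
  [-21, -28]
Key observation: the optimum is the walk 0->1->1->1->0, with weight 7 + (-7) + (-7) + 0 = -7.
Optimal value attained by: walk 0->1->1->1->0.
Answer: (M^⊗4)[0][0] = -7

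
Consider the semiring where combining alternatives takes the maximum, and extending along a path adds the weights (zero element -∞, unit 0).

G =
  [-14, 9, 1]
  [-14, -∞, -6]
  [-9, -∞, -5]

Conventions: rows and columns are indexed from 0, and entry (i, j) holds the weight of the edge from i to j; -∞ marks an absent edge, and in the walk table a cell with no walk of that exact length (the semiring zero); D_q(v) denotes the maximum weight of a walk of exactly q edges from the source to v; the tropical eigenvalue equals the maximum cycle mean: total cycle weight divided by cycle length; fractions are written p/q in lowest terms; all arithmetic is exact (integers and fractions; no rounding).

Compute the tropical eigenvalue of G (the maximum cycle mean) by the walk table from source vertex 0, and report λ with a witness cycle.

q=0: [0, -∞, -∞]
q=1: [-14, 9, 1]
q=2: [-5, -5, 3]
q=3: [-6, 4, -2]
Optimal cycle mean attained by: cycle 0->1->2->0, total 9 + (-6) + (-9), length 3.
Answer: λ = -2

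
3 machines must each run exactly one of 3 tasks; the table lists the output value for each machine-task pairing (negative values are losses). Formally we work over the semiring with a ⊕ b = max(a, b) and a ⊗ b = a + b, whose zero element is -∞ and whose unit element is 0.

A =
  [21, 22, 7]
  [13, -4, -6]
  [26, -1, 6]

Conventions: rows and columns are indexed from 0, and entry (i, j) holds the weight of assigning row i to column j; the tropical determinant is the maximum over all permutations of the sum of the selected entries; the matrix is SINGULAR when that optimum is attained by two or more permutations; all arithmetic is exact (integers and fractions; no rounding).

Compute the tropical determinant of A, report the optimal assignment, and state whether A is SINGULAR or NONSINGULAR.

σ = (0, 1, 2): 21 + (-4) + 6 = 23
σ = (0, 2, 1): 21 + (-6) + (-1) = 14
σ = (1, 0, 2): 22 + 13 + 6 = 41
σ = (1, 2, 0): 22 + (-6) + 26 = 42
σ = (2, 0, 1): 7 + 13 + (-1) = 19
σ = (2, 1, 0): 7 + (-4) + 26 = 29
Optimal value attained by: σ = (1, 2, 0).
Answer: det⊕(A) = 42; verdict: NONSINGULAR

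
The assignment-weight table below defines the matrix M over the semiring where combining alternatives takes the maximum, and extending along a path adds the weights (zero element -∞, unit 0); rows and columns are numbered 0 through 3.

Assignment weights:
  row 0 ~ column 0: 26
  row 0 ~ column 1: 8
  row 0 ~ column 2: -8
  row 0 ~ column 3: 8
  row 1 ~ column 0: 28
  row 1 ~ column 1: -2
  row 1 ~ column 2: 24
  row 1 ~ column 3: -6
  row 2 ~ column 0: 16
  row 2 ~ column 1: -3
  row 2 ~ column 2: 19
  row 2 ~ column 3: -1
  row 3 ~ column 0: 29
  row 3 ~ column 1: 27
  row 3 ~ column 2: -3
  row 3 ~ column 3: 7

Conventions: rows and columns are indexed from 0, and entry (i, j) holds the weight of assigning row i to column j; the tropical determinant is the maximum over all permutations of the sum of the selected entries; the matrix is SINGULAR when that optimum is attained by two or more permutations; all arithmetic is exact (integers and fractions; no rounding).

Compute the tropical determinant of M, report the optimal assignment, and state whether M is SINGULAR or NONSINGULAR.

σ = (0, 1, 2, 3): 26 + (-2) + 19 + 7 = 50
σ = (0, 1, 3, 2): 26 + (-2) + (-1) + (-3) = 20
σ = (0, 2, 1, 3): 26 + 24 + (-3) + 7 = 54
σ = (0, 2, 3, 1): 26 + 24 + (-1) + 27 = 76
σ = (0, 3, 1, 2): 26 + (-6) + (-3) + (-3) = 14
σ = (0, 3, 2, 1): 26 + (-6) + 19 + 27 = 66
σ = (1, 0, 2, 3): 8 + 28 + 19 + 7 = 62
σ = (1, 0, 3, 2): 8 + 28 + (-1) + (-3) = 32
σ = (1, 2, 0, 3): 8 + 24 + 16 + 7 = 55
σ = (1, 2, 3, 0): 8 + 24 + (-1) + 29 = 60
σ = (1, 3, 0, 2): 8 + (-6) + 16 + (-3) = 15
σ = (1, 3, 2, 0): 8 + (-6) + 19 + 29 = 50
σ = (2, 0, 1, 3): (-8) + 28 + (-3) + 7 = 24
σ = (2, 0, 3, 1): (-8) + 28 + (-1) + 27 = 46
σ = (2, 1, 0, 3): (-8) + (-2) + 16 + 7 = 13
σ = (2, 1, 3, 0): (-8) + (-2) + (-1) + 29 = 18
σ = (2, 3, 0, 1): (-8) + (-6) + 16 + 27 = 29
σ = (2, 3, 1, 0): (-8) + (-6) + (-3) + 29 = 12
σ = (3, 0, 1, 2): 8 + 28 + (-3) + (-3) = 30
σ = (3, 0, 2, 1): 8 + 28 + 19 + 27 = 82
σ = (3, 1, 0, 2): 8 + (-2) + 16 + (-3) = 19
σ = (3, 1, 2, 0): 8 + (-2) + 19 + 29 = 54
σ = (3, 2, 0, 1): 8 + 24 + 16 + 27 = 75
σ = (3, 2, 1, 0): 8 + 24 + (-3) + 29 = 58
Optimal value attained by: σ = (3, 0, 2, 1).
Answer: det⊕(M) = 82; verdict: NONSINGULAR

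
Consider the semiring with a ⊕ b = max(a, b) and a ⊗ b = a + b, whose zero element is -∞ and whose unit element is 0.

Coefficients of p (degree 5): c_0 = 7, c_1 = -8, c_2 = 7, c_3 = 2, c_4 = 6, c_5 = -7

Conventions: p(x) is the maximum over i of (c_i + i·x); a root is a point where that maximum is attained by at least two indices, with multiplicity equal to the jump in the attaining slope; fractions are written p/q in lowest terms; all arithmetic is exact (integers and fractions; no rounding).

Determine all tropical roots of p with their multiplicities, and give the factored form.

hull edge (i=0, c=7) to (i=2, c=7): slope 0, span 2
hull edge (i=2, c=7) to (i=4, c=6): slope -1/2, span 2
hull edge (i=4, c=6) to (i=5, c=-7): slope -13, span 1
Factored form: p(x) = -7 ⊗ (x ⊕ 0) ⊗ (x ⊕ 0) ⊗ (x ⊕ 1/2) ⊗ (x ⊕ 1/2) ⊗ (x ⊕ 13)
Answer: roots = 0 (mult 2), 1/2 (mult 2), 13 (mult 1)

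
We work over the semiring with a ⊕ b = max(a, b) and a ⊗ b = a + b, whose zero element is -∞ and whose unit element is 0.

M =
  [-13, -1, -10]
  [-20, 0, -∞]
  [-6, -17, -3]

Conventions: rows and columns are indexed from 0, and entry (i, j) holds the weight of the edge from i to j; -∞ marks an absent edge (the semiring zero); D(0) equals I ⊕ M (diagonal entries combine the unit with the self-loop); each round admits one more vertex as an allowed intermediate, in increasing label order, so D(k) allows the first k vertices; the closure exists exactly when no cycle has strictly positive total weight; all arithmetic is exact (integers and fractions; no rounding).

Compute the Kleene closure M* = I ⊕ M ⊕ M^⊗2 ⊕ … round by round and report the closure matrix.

D(0):
  [0, -1, -10]
  [-20, 0, -∞]
  [-6, -17, 0]
D(1):
  [0, -1, -10]
  [-20, 0, -30]
  [-6, -7, 0]
D(2):
  [0, -1, -10]
  [-20, 0, -30]
  [-6, -7, 0]
D(3):
  [0, -1, -10]
  [-20, 0, -30]
  [-6, -7, 0]
Answer: M* = [[0, -1, -10], [-20, 0, -30], [-6, -7, 0]]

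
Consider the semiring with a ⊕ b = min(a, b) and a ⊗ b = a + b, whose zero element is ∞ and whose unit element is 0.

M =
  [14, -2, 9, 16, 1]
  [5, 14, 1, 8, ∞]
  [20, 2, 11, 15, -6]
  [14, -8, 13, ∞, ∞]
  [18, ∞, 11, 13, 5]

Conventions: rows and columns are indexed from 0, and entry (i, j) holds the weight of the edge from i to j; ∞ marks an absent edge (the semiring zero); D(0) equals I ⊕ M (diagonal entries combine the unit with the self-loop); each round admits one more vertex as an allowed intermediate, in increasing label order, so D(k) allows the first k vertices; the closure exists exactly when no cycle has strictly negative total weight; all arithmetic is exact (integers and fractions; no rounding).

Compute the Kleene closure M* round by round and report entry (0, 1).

D(0):
  [0, -2, 9, 16, 1]
  [5, 0, 1, 8, ∞]
  [20, 2, 0, 15, -6]
  [14, -8, 13, 0, ∞]
  [18, ∞, 11, 13, 0]
D(1):
  [0, -2, 9, 16, 1]
  [5, 0, 1, 8, 6]
  [20, 2, 0, 15, -6]
  [14, -8, 13, 0, 15]
  [18, 16, 11, 13, 0]
D(2):
  [0, -2, -1, 6, 1]
  [5, 0, 1, 8, 6]
  [7, 2, 0, 10, -6]
  [-3, -8, -7, 0, -2]
  [18, 16, 11, 13, 0]
D(3):
  [0, -2, -1, 6, -7]
  [5, 0, 1, 8, -5]
  [7, 2, 0, 10, -6]
  [-3, -8, -7, 0, -13]
  [18, 13, 11, 13, 0]
D(4):
  [0, -2, -1, 6, -7]
  [5, 0, 1, 8, -5]
  [7, 2, 0, 10, -6]
  [-3, -8, -7, 0, -13]
  [10, 5, 6, 13, 0]
D(5):
  [0, -2, -1, 6, -7]
  [5, 0, 1, 8, -5]
  [4, -1, 0, 7, -6]
  [-3, -8, -7, 0, -13]
  [10, 5, 6, 13, 0]
Answer: M*[0][1] = -2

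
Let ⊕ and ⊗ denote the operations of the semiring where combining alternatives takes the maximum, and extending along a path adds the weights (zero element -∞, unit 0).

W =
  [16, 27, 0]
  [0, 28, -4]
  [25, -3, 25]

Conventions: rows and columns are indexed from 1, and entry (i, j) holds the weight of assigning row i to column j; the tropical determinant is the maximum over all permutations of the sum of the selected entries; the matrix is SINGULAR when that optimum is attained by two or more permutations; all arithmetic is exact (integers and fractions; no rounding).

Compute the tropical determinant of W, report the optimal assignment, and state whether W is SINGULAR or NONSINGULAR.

σ = (1, 2, 3): 16 + 28 + 25 = 69
σ = (1, 3, 2): 16 + (-4) + (-3) = 9
σ = (2, 1, 3): 27 + 0 + 25 = 52
σ = (2, 3, 1): 27 + (-4) + 25 = 48
σ = (3, 1, 2): 0 + 0 + (-3) = -3
σ = (3, 2, 1): 0 + 28 + 25 = 53
Optimal value attained by: σ = (1, 2, 3).
Answer: det⊕(W) = 69; verdict: NONSINGULAR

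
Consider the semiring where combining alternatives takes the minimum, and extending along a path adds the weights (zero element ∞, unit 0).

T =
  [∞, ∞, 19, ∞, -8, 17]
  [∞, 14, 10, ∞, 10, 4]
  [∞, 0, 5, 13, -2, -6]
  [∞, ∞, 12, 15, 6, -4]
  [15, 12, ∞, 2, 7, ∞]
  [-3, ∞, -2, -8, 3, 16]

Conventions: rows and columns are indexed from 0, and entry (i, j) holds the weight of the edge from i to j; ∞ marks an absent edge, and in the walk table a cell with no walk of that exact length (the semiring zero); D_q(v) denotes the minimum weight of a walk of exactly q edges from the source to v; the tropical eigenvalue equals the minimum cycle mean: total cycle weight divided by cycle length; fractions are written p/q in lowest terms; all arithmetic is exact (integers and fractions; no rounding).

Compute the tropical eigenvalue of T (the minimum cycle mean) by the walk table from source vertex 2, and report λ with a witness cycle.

q=0: [∞, ∞, 0, ∞, ∞, ∞]
q=1: [∞, 0, 5, 13, -2, -6]
q=2: [-9, 5, -8, -14, -3, -1]
q=3: [-4, -8, -3, -9, -17, -18]
q=4: [-21, -5, -20, -26, -15, -13]
q=5: [-16, -20, -15, -21, -29, -30]
q=6: [-33, -17, -32, -38, -27, -25]
Optimal cycle mean attained by: cycle 3->5->3, total (-4) + (-8), length 2.
Answer: λ = -6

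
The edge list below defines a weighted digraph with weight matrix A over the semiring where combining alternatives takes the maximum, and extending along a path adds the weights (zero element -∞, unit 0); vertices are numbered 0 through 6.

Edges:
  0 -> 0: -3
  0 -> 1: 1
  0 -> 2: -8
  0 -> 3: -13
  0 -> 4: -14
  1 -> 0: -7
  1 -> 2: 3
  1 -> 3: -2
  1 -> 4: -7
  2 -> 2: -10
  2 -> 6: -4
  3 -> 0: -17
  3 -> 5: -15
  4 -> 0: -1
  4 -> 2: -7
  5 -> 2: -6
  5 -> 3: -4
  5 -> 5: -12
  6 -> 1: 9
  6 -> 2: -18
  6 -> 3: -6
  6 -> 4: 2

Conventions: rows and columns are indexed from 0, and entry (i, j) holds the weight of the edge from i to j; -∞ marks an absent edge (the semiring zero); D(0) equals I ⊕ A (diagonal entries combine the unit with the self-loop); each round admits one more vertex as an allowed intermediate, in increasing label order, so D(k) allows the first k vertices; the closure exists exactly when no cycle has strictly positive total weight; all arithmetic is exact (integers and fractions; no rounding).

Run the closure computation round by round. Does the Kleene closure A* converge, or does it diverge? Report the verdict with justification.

D(0):
  [0, 1, -8, -13, -14, -∞, -∞]
  [-7, 0, 3, -2, -7, -∞, -∞]
  [-∞, -∞, 0, -∞, -∞, -∞, -4]
  [-17, -∞, -∞, 0, -∞, -15, -∞]
  [-1, -∞, -7, -∞, 0, -∞, -∞]
  [-∞, -∞, -6, -4, -∞, 0, -∞]
  [-∞, 9, -18, -6, 2, -∞, 0]
D(1):
  [0, 1, -8, -13, -14, -∞, -∞]
  [-7, 0, 3, -2, -7, -∞, -∞]
  [-∞, -∞, 0, -∞, -∞, -∞, -4]
  [-17, -16, -25, 0, -31, -15, -∞]
  [-1, 0, -7, -14, 0, -∞, -∞]
  [-∞, -∞, -6, -4, -∞, 0, -∞]
  [-∞, 9, -18, -6, 2, -∞, 0]
D(2):
  [0, 1, 4, -1, -6, -∞, -∞]
  [-7, 0, 3, -2, -7, -∞, -∞]
  [-∞, -∞, 0, -∞, -∞, -∞, -4]
  [-17, -16, -13, 0, -23, -15, -∞]
  [-1, 0, 3, -2, 0, -∞, -∞]
  [-∞, -∞, -6, -4, -∞, 0, -∞]
  [2, 9, 12, 7, 2, -∞, 0]
Detection: at round 3, diagonal entry (6, 6) turns strictly positive.
Key observation: the cycle 6->1->2->6 has total weight 9 + 3 + (-4), which is strictly positive.
Answer: DIVERGES — positive cycle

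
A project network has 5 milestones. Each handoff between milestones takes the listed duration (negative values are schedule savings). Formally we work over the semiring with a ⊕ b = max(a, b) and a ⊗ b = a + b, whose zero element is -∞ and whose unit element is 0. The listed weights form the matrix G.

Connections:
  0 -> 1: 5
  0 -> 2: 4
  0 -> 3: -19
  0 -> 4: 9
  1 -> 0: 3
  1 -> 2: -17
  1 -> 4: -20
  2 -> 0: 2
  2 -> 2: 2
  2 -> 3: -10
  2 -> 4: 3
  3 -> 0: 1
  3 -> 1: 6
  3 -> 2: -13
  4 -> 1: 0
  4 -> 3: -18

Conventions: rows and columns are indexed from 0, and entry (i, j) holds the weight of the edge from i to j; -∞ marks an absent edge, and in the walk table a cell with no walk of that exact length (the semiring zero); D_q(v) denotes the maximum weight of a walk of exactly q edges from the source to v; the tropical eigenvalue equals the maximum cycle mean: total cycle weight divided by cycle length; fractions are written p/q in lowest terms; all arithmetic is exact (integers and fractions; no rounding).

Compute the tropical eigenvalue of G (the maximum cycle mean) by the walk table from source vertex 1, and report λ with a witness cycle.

q=0: [-∞, 0, -∞, -∞, -∞]
q=1: [3, -∞, -17, -∞, -20]
q=2: [-15, 8, 7, -16, 12]
q=3: [11, 12, 9, -3, 10]
q=4: [15, 16, 15, -1, 20]
q=5: [19, 20, 19, 5, 24]
Optimal cycle mean attained by: cycle 0->1->0, total 5 + 3, length 2.
Answer: λ = 4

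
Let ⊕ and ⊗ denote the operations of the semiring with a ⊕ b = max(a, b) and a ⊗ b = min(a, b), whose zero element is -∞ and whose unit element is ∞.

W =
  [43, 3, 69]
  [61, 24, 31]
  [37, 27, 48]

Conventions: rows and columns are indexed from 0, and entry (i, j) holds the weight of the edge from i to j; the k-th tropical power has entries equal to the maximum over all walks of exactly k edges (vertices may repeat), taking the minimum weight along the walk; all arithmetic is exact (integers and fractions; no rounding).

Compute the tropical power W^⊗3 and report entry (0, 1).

W^⊗2:
  [43, 27, 48]
  [43, 27, 61]
  [37, 27, 48]
W^⊗3:
  [43, 27, 48]
  [43, 27, 48]
  [37, 27, 48]
Key observation: the optimum is the walk 0->0->2->1, with weight 43 min 69 min 27 = 27.
Optimal value attained by: walk 0->0->2->1.
Answer: (W^⊗3)[0][1] = 27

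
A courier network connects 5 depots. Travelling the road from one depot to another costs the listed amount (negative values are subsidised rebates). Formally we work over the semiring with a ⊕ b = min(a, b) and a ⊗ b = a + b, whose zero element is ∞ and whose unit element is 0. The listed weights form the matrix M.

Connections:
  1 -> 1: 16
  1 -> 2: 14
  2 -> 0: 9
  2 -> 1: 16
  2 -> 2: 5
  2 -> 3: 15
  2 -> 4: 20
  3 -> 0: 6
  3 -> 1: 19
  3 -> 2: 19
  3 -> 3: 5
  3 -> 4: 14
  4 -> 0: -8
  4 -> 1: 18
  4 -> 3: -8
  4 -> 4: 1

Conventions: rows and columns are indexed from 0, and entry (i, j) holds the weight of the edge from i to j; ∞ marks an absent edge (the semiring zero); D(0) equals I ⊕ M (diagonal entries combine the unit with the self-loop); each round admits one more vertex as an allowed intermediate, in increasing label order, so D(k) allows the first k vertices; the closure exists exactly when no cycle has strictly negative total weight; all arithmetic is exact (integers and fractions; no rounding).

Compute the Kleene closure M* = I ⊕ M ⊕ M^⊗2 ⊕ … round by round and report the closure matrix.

D(0):
  [0, ∞, ∞, ∞, ∞]
  [∞, 0, 14, ∞, ∞]
  [9, 16, 0, 15, 20]
  [6, 19, 19, 0, 14]
  [-8, 18, ∞, -8, 0]
D(1):
  [0, ∞, ∞, ∞, ∞]
  [∞, 0, 14, ∞, ∞]
  [9, 16, 0, 15, 20]
  [6, 19, 19, 0, 14]
  [-8, 18, ∞, -8, 0]
D(2):
  [0, ∞, ∞, ∞, ∞]
  [∞, 0, 14, ∞, ∞]
  [9, 16, 0, 15, 20]
  [6, 19, 19, 0, 14]
  [-8, 18, 32, -8, 0]
D(3):
  [0, ∞, ∞, ∞, ∞]
  [23, 0, 14, 29, 34]
  [9, 16, 0, 15, 20]
  [6, 19, 19, 0, 14]
  [-8, 18, 32, -8, 0]
D(4):
  [0, ∞, ∞, ∞, ∞]
  [23, 0, 14, 29, 34]
  [9, 16, 0, 15, 20]
  [6, 19, 19, 0, 14]
  [-8, 11, 11, -8, 0]
D(5):
  [0, ∞, ∞, ∞, ∞]
  [23, 0, 14, 26, 34]
  [9, 16, 0, 12, 20]
  [6, 19, 19, 0, 14]
  [-8, 11, 11, -8, 0]
Answer: M* = [[0, ∞, ∞, ∞, ∞], [23, 0, 14, 26, 34], [9, 16, 0, 12, 20], [6, 19, 19, 0, 14], [-8, 11, 11, -8, 0]]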